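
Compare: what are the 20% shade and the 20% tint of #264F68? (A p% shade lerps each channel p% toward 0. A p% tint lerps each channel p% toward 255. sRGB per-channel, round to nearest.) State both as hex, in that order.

#264F68 is rgb(38, 79, 104).
20% shade:
  R: 38 + 0.2×(0−38) = 38 − 7.6 = 30.4 → 30
  G: 79 + 0.2×(0−79) = 79 − 15.8 = 63.2 → 63
  B: 104 − 20.8 = 83.2 → 83
  → #1E3F53
20% tint:
  R: 38 + 0.2×(255−38) = 38 + 43.4 = 81.4 → 81
  G: 79 + 35.2 = 114.2 → 114
  B: 104 + 0.2×(255−104) = 104 + 30.2 = 134.2 → 134
  → #517286

#1E3F53, #517286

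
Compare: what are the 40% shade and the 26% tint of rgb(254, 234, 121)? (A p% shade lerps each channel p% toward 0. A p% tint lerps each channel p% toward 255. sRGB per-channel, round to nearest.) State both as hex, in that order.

#988C49, #FEEF9C

40% shade:
  R: 254 − 101.6 = 152.4 → 152
  G: 234 + 0.4×(0−234) = 234 − 93.6 = 140.4 → 140
  B: 121 + 0.4×(0−121) = 121 − 48.4 = 72.6 → 73
  → #988C49
26% tint:
  R: 254 + 0.26 = 254.26 → 254
  G: 234 + 0.26×(255−234) = 234 + 5.46 = 239.46 → 239
  B: 121 + 0.26×(255−121) = 121 + 34.84 = 155.84 → 156
  → #FEEF9C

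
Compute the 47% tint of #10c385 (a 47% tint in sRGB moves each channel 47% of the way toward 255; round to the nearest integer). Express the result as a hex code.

#10c385 is rgb(16, 195, 133).
Per channel, c → c + 0.47(255 − c):
  R: 16 + 112.33 = 128.33 → 128
  G: 195 + 0.47×(255−195) = 195 + 28.2 = 223.2 → 223
  B: 133 + 0.47×(255−133) = 133 + 57.34 = 190.34 → 190
rgb(128, 223, 190) = #80dfbe.

#80dfbe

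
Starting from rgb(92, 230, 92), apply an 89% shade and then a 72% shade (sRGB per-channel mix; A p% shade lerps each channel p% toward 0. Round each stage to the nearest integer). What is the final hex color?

#030703

Per channel, c → c + 0.89(0 − c):
  R: 92 − 81.88 = 10.12 → 10
  G: 230 + 0.89×(0−230) = 230 − 204.7 = 25.3 → 25
  B: 92 + 0.89×(0−92) = 92 − 81.88 = 10.12 → 10
After the shade: rgb(10, 25, 10) = #0A190A.
Lerp each channel 72% toward 0:
  R: 10 + 0.72×(0−10) = 10 − 7.2 = 2.8 → 3
  G: 25 − 18 = 7 → 7
  B: 10 − 7.2 = 2.8 → 3
rgb(3, 7, 3) = #030703.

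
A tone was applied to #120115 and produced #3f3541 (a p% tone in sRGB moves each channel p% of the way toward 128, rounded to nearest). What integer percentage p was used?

41%

#120115 is rgb(18, 1, 21); #3f3541 is rgb(63, 53, 65).
On the G channel (widest range): 53 ≈ 1 + (p/100)(128 − 1), so p ≈ 100×(53 − 1)/(128 − 1) = 5200/127 = 40.94.
p = 41 reproduces all three channels after rounding.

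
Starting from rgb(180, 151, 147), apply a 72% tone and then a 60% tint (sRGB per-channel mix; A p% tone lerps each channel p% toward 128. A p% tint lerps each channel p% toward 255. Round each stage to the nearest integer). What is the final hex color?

#D2CFCE

Lerp each channel 72% toward 128:
  R: 180 + 0.72×(128−180) = 180 − 37.44 = 142.56 → 143
  G: 151 − 16.56 = 134.44 → 134
  B: 147 + 0.72×(128−147) = 147 − 13.68 = 133.32 → 133
After the tone: rgb(143, 134, 133) = #8F8685.
A 60% tint moves each channel 60% toward 255:
  R: 143 + 0.6×(255−143) = 143 + 67.2 = 210.2 → 210
  G: 134 + 0.6×(255−134) = 134 + 72.6 = 206.6 → 207
  B: 133 + 0.6×(255−133) = 133 + 73.2 = 206.2 → 206
rgb(210, 207, 206) = #D2CFCE.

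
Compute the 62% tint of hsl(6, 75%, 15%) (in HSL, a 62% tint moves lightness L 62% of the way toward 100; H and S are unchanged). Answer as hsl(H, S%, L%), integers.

hsl(6, 75%, 68%)

L moves 62% from 15 toward 100: 15 + 52.7 = 67.7 → 68.
H and S are unchanged.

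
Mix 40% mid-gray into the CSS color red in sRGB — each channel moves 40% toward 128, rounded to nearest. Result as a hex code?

#cc3333

CSS red is rgb(255, 0, 0).
Lerp each channel 40% toward 128:
  R: 255 + 0.4×(128−255) = 255 − 50.8 = 204.2 → 204
  G: 0 + 0.4×(128−0) = 0 + 51.2 = 51.2 → 51
  B: 0 + 51.2 = 51.2 → 51
rgb(204, 51, 51) = #cc3333.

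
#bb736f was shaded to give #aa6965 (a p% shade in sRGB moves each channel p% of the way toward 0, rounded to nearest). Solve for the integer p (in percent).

9%

#bb736f is rgb(187, 115, 111); #aa6965 is rgb(170, 105, 101).
On the R channel (widest range): 170 ≈ 187 + (p/100)(0 − 187), so p ≈ 100×(170 − 187)/(0 − 187) = -1700/-187 = 9.09.
p = 9 reproduces all three channels after rounding.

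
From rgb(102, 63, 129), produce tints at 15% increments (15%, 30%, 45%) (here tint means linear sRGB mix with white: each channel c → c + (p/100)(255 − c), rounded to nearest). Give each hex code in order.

#7d5c94, #9479a7, #ab95ba

15%: (102 + 22.95 = 124.95→125, 63 + 28.8 = 91.8→92, 129 + 18.9 = 147.9→148) → #7d5c94
30%: (102 + 45.9 = 147.9→148, 63 + 57.6 = 120.6→121, 129 + 37.8 = 166.8→167) → #9479a7
45%: (102 + 68.85 = 170.85→171, 63 + 86.4 = 149.4→149, 129 + 56.7 = 185.7→186) → #ab95ba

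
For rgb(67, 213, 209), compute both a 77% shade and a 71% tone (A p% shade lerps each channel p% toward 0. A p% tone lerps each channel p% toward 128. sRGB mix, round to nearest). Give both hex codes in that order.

#0F3130, #6E9997

77% shade:
  R: 67 + 0.77×(0−67) = 67 − 51.59 = 15.41 → 15
  G: 213 + 0.77×(0−213) = 213 − 164.01 = 48.99 → 49
  B: 209 + 0.77×(0−209) = 209 − 160.93 = 48.07 → 48
  → #0F3130
71% tone:
  R: 67 + 0.71×(128−67) = 67 + 43.31 = 110.31 → 110
  G: 213 + 0.71×(128−213) = 213 − 60.35 = 152.65 → 153
  B: 209 − 57.51 = 151.49 → 151
  → #6E9997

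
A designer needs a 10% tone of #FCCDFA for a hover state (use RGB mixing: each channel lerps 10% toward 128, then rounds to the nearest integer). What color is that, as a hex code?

#FCCDFA is rgb(252, 205, 250).
Per channel, c → c + 0.1(128 − c):
  R: 252 − 12.4 = 239.6 → 240
  G: 205 − 7.7 = 197.3 → 197
  B: 250 + 0.1×(128−250) = 250 − 12.2 = 237.8 → 238
rgb(240, 197, 238) = #F0C5EE.

#F0C5EE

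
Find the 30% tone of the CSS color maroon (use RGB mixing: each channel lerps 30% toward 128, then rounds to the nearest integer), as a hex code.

#802626

CSS maroon is rgb(128, 0, 0).
Per channel, c → c + 0.3(128 − c):
  R: 128 + 0.3×(128−128) = 128 + 0 = 128 → 128
  G: 0 + 0.3×(128−0) = 0 + 38.4 = 38.4 → 38
  B: 0 + 0.3×(128−0) = 0 + 38.4 = 38.4 → 38
rgb(128, 38, 38) = #802626.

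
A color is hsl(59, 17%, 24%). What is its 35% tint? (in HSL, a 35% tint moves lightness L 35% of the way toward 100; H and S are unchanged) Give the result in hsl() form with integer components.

L moves 35% from 24 toward 100: 24 + 26.6 = 50.6 → 51.
H and S are unchanged.

hsl(59, 17%, 51%)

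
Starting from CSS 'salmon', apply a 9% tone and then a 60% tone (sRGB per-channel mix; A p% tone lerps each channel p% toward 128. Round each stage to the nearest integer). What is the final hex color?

#ac807b

CSS salmon is rgb(250, 128, 114).
A 9% tone moves each channel 9% toward 128:
  R: 250 − 10.98 = 239.02 → 239
  G: 128 + 0 = 128 → 128
  B: 114 + 1.26 = 115.26 → 115
After the tone: rgb(239, 128, 115) = #ef8073.
A 60% tone moves each channel 60% toward 128:
  R: 239 + 0.6×(128−239) = 239 − 66.6 = 172.4 → 172
  G: 128 + 0.6×(128−128) = 128 + 0 = 128 → 128
  B: 115 + 0.6×(128−115) = 115 + 7.8 = 122.8 → 123
rgb(172, 128, 123) = #ac807b.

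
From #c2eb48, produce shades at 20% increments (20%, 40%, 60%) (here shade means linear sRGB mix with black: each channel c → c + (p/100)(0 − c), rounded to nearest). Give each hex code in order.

#c2eb48 is rgb(194, 235, 72).
20%: (194 − 38.8 = 155.2→155, 235 − 47 = 188→188, 72 − 14.4 = 57.6→58) → #9bbc3a
40%: (194 − 77.6 = 116.4→116, 235 − 94 = 141→141, 72 − 28.8 = 43.2→43) → #748d2b
60%: (194 − 116.4 = 77.6→78, 235 − 141 = 94→94, 72 − 43.2 = 28.8→29) → #4e5e1d

#9bbc3a, #748d2b, #4e5e1d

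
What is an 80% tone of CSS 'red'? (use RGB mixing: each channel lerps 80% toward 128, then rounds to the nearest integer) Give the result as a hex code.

#996666

CSS red is rgb(255, 0, 0).
Per channel, c → c + 0.8(128 − c):
  R: 255 − 101.6 = 153.4 → 153
  G: 0 + 0.8×(128−0) = 0 + 102.4 = 102.4 → 102
  B: 0 + 0.8×(128−0) = 0 + 102.4 = 102.4 → 102
rgb(153, 102, 102) = #996666.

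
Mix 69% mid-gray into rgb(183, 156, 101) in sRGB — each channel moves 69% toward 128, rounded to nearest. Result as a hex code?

A 69% tone moves each channel 69% toward 128:
  R: 183 − 37.95 = 145.05 → 145
  G: 156 − 19.32 = 136.68 → 137
  B: 101 + 18.63 = 119.63 → 120
rgb(145, 137, 120) = #918978.

#918978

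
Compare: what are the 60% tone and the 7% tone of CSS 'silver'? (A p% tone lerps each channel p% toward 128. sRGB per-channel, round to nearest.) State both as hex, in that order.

#9a9a9a, #bcbcbc

CSS silver is rgb(192, 192, 192).
60% tone:
  R: 192 + 0.6×(128−192) = 192 − 38.4 = 153.6 → 154
  G: 192 + 0.6×(128−192) = 192 − 38.4 = 153.6 → 154
  B: 192 + 0.6×(128−192) = 192 − 38.4 = 153.6 → 154
  → #9a9a9a
7% tone:
  R: 192 − 4.48 = 187.52 → 188
  G: 192 − 4.48 = 187.52 → 188
  B: 192 − 4.48 = 187.52 → 188
  → #bcbcbc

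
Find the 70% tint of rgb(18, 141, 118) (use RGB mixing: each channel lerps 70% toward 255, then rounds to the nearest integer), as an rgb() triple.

rgb(184, 221, 214)

Lerp each channel 70% toward 255:
  R: 18 + 0.7×(255−18) = 18 + 165.9 = 183.9 → 184
  G: 141 + 0.7×(255−141) = 141 + 79.8 = 220.8 → 221
  B: 118 + 0.7×(255−118) = 118 + 95.9 = 213.9 → 214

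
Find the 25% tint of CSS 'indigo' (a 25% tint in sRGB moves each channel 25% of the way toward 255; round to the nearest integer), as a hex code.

#7840a1

CSS indigo is rgb(75, 0, 130).
Per channel, c → c + 0.25(255 − c):
  R: 75 + 0.25×(255−75) = 75 + 45 = 120 → 120
  G: 0 + 63.75 = 63.75 → 64
  B: 130 + 0.25×(255−130) = 130 + 31.25 = 161.25 → 161
rgb(120, 64, 161) = #7840a1.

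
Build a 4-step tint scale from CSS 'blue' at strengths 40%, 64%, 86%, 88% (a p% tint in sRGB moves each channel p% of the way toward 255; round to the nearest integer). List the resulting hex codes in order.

CSS blue is rgb(0, 0, 255).
40%: (0 + 102 = 102→102, 0 + 102 = 102→102, 255→255) → #6666ff
64%: (0 + 163.2 = 163.2→163, 0 + 163.2 = 163.2→163, 255→255) → #a3a3ff
86%: (0 + 219.3 = 219.3→219, 0 + 219.3 = 219.3→219, 255→255) → #dbdbff
88%: (0 + 224.4 = 224.4→224, 0 + 224.4 = 224.4→224, 255→255) → #e0e0ff

#6666ff, #a3a3ff, #dbdbff, #e0e0ff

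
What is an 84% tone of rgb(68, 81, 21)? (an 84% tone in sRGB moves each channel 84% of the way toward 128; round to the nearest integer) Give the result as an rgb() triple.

Lerp each channel 84% toward 128:
  R: 68 + 0.84×(128−68) = 68 + 50.4 = 118.4 → 118
  G: 81 + 0.84×(128−81) = 81 + 39.48 = 120.48 → 120
  B: 21 + 89.88 = 110.88 → 111

rgb(118, 120, 111)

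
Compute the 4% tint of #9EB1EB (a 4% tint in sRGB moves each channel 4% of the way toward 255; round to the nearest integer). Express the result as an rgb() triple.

#9EB1EB is rgb(158, 177, 235).
Lerp each channel 4% toward 255:
  R: 158 + 3.88 = 161.88 → 162
  G: 177 + 0.04×(255−177) = 177 + 3.12 = 180.12 → 180
  B: 235 + 0.8 = 235.8 → 236

rgb(162, 180, 236)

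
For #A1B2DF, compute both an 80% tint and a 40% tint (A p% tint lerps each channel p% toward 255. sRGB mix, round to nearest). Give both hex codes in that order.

#ECF0F9, #C7D1EC

#A1B2DF is rgb(161, 178, 223).
80% tint:
  R: 161 + 0.8×(255−161) = 161 + 75.2 = 236.2 → 236
  G: 178 + 0.8×(255−178) = 178 + 61.6 = 239.6 → 240
  B: 223 + 0.8×(255−223) = 223 + 25.6 = 248.6 → 249
  → #ECF0F9
40% tint:
  R: 161 + 0.4×(255−161) = 161 + 37.6 = 198.6 → 199
  G: 178 + 0.4×(255−178) = 178 + 30.8 = 208.8 → 209
  B: 223 + 12.8 = 235.8 → 236
  → #C7D1EC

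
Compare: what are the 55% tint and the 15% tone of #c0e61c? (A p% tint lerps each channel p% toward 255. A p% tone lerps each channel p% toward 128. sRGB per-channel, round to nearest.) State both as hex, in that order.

#e3f499, #b6d72b

#c0e61c is rgb(192, 230, 28).
55% tint:
  R: 192 + 34.65 = 226.65 → 227
  G: 230 + 0.55×(255−230) = 230 + 13.75 = 243.75 → 244
  B: 28 + 124.85 = 152.85 → 153
  → #e3f499
15% tone:
  R: 192 − 9.6 = 182.4 → 182
  G: 230 + 0.15×(128−230) = 230 − 15.3 = 214.7 → 215
  B: 28 + 15 = 43 → 43
  → #b6d72b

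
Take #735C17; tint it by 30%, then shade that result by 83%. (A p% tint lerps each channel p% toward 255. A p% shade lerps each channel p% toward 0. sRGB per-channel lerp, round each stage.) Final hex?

#1B1810

#735C17 is rgb(115, 92, 23).
Lerp each channel 30% toward 255:
  R: 115 + 0.3×(255−115) = 115 + 42 = 157 → 157
  G: 92 + 0.3×(255−92) = 92 + 48.9 = 140.9 → 141
  B: 23 + 69.6 = 92.6 → 93
After the tint: rgb(157, 141, 93) = #9D8D5D.
Lerp each channel 83% toward 0:
  R: 157 − 130.31 = 26.69 → 27
  G: 141 − 117.03 = 23.97 → 24
  B: 93 + 0.83×(0−93) = 93 − 77.19 = 15.81 → 16
rgb(27, 24, 16) = #1B1810.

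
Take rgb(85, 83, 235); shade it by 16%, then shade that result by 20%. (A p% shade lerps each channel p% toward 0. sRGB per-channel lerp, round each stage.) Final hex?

#39389e

Per channel, c → c + 0.16(0 − c):
  R: 85 + 0.16×(0−85) = 85 − 13.6 = 71.4 → 71
  G: 83 + 0.16×(0−83) = 83 − 13.28 = 69.72 → 70
  B: 235 + 0.16×(0−235) = 235 − 37.6 = 197.4 → 197
After the shade: rgb(71, 70, 197) = #4746c5.
A 20% shade moves each channel 20% toward 0:
  R: 71 + 0.2×(0−71) = 71 − 14.2 = 56.8 → 57
  G: 70 − 14 = 56 → 56
  B: 197 − 39.4 = 157.6 → 158
rgb(57, 56, 158) = #39389e.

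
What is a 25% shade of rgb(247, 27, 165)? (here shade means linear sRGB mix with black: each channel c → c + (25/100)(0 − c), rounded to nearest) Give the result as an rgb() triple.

rgb(185, 20, 124)

Lerp each channel 25% toward 0:
  R: 247 − 61.75 = 185.25 → 185
  G: 27 − 6.75 = 20.25 → 20
  B: 165 − 41.25 = 123.75 → 124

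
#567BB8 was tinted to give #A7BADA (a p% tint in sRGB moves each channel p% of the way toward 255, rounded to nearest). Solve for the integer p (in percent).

#567BB8 is rgb(86, 123, 184); #A7BADA is rgb(167, 186, 218).
On the R channel (widest range): 167 ≈ 86 + (p/100)(255 − 86), so p ≈ 100×(167 − 86)/(255 − 86) = 8100/169 = 47.93.
p = 48 reproduces all three channels after rounding.

48%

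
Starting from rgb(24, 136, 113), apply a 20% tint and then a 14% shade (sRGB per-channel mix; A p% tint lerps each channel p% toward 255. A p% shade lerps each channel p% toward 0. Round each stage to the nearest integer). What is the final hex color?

Lerp each channel 20% toward 255:
  R: 24 + 0.2×(255−24) = 24 + 46.2 = 70.2 → 70
  G: 136 + 0.2×(255−136) = 136 + 23.8 = 159.8 → 160
  B: 113 + 0.2×(255−113) = 113 + 28.4 = 141.4 → 141
After the tint: rgb(70, 160, 141) = #46A08D.
A 14% shade moves each channel 14% toward 0:
  R: 70 + 0.14×(0−70) = 70 − 9.8 = 60.2 → 60
  G: 160 + 0.14×(0−160) = 160 − 22.4 = 137.6 → 138
  B: 141 − 19.74 = 121.26 → 121
rgb(60, 138, 121) = #3C8A79.

#3C8A79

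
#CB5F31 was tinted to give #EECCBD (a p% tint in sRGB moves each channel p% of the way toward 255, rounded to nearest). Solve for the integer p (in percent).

68%

#CB5F31 is rgb(203, 95, 49); #EECCBD is rgb(238, 204, 189).
On the B channel (widest range): 189 ≈ 49 + (p/100)(255 − 49), so p ≈ 100×(189 − 49)/(255 − 49) = 14000/206 = 67.96.
p = 68 reproduces all three channels after rounding.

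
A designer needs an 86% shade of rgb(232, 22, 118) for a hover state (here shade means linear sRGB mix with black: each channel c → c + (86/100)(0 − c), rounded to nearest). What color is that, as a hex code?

#200311

Per channel, c → c + 0.86(0 − c):
  R: 232 − 199.52 = 32.48 → 32
  G: 22 − 18.92 = 3.08 → 3
  B: 118 − 101.48 = 16.52 → 17
rgb(32, 3, 17) = #200311.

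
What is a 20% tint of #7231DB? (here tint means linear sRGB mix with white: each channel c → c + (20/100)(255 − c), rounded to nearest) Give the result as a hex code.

#7231DB is rgb(114, 49, 219).
Lerp each channel 20% toward 255:
  R: 114 + 0.2×(255−114) = 114 + 28.2 = 142.2 → 142
  G: 49 + 0.2×(255−49) = 49 + 41.2 = 90.2 → 90
  B: 219 + 0.2×(255−219) = 219 + 7.2 = 226.2 → 226
rgb(142, 90, 226) = #8E5AE2.

#8E5AE2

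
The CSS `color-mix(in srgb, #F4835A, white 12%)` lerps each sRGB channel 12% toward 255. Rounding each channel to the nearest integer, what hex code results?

#F4835A is rgb(244, 131, 90).
Per channel, c → c + 0.12(255 − c):
  R: 244 + 1.32 = 245.32 → 245
  G: 131 + 14.88 = 145.88 → 146
  B: 90 + 0.12×(255−90) = 90 + 19.8 = 109.8 → 110
rgb(245, 146, 110) = #F5926E.

#F5926E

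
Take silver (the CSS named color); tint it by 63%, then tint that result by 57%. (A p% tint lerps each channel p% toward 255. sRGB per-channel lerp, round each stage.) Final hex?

#f5f5f5

CSS silver is rgb(192, 192, 192).
Per channel, c → c + 0.63(255 − c):
  R: 192 + 0.63×(255−192) = 192 + 39.69 = 231.69 → 232
  G: 192 + 0.63×(255−192) = 192 + 39.69 = 231.69 → 232
  B: 192 + 39.69 = 231.69 → 232
After the tint: rgb(232, 232, 232) = #e8e8e8.
Per channel, c → c + 0.57(255 − c):
  R: 232 + 13.11 = 245.11 → 245
  G: 232 + 0.57×(255−232) = 232 + 13.11 = 245.11 → 245
  B: 232 + 13.11 = 245.11 → 245
rgb(245, 245, 245) = #f5f5f5.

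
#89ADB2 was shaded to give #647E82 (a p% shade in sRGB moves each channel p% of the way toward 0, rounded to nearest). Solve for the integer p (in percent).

#89ADB2 is rgb(137, 173, 178); #647E82 is rgb(100, 126, 130).
On the B channel (widest range): 130 ≈ 178 + (p/100)(0 − 178), so p ≈ 100×(130 − 178)/(0 − 178) = -4800/-178 = 26.97.
p = 27 reproduces all three channels after rounding.

27%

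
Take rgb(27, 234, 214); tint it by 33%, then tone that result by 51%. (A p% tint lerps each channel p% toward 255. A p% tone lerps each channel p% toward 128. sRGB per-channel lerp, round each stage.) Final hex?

A 33% tint moves each channel 33% toward 255:
  R: 27 + 75.24 = 102.24 → 102
  G: 234 + 0.33×(255−234) = 234 + 6.93 = 240.93 → 241
  B: 214 + 0.33×(255−214) = 214 + 13.53 = 227.53 → 228
After the tint: rgb(102, 241, 228) = #66F1E4.
A 51% tone moves each channel 51% toward 128:
  R: 102 + 13.26 = 115.26 → 115
  G: 241 + 0.51×(128−241) = 241 − 57.63 = 183.37 → 183
  B: 228 + 0.51×(128−228) = 228 − 51 = 177 → 177
rgb(115, 183, 177) = #73B7B1.

#73B7B1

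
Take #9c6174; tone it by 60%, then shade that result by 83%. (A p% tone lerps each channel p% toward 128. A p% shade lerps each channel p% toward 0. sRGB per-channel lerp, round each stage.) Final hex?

#9c6174 is rgb(156, 97, 116).
Lerp each channel 60% toward 128:
  R: 156 − 16.8 = 139.2 → 139
  G: 97 + 18.6 = 115.6 → 116
  B: 116 + 0.6×(128−116) = 116 + 7.2 = 123.2 → 123
After the tone: rgb(139, 116, 123) = #8b747b.
An 83% shade moves each channel 83% toward 0:
  R: 139 + 0.83×(0−139) = 139 − 115.37 = 23.63 → 24
  G: 116 + 0.83×(0−116) = 116 − 96.28 = 19.72 → 20
  B: 123 + 0.83×(0−123) = 123 − 102.09 = 20.91 → 21
rgb(24, 20, 21) = #181415.

#181415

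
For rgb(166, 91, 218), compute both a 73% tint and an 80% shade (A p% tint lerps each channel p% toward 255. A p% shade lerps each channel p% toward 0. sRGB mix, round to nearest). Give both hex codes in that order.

73% tint:
  R: 166 + 0.73×(255−166) = 166 + 64.97 = 230.97 → 231
  G: 91 + 0.73×(255−91) = 91 + 119.72 = 210.72 → 211
  B: 218 + 0.73×(255−218) = 218 + 27.01 = 245.01 → 245
  → #E7D3F5
80% shade:
  R: 166 − 132.8 = 33.2 → 33
  G: 91 − 72.8 = 18.2 → 18
  B: 218 − 174.4 = 43.6 → 44
  → #21122C

#E7D3F5, #21122C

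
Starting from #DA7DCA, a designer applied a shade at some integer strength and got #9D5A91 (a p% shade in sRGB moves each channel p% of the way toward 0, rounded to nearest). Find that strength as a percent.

28%

#DA7DCA is rgb(218, 125, 202); #9D5A91 is rgb(157, 90, 145).
On the R channel (widest range): 157 ≈ 218 + (p/100)(0 − 218), so p ≈ 100×(157 − 218)/(0 − 218) = -6100/-218 = 27.98.
p = 28 reproduces all three channels after rounding.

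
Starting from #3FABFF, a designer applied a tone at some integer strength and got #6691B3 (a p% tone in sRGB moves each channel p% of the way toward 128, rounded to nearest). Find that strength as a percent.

#3FABFF is rgb(63, 171, 255); #6691B3 is rgb(102, 145, 179).
On the B channel (widest range): 179 ≈ 255 + (p/100)(128 − 255), so p ≈ 100×(179 − 255)/(128 − 255) = -7600/-127 = 59.84.
p = 60 reproduces all three channels after rounding.

60%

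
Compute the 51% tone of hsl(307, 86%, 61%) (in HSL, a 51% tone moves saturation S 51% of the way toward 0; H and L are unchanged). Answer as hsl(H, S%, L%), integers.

S moves 51% from 86 toward 0: 86 − 43.86 = 42.14 → 42.
H and L are unchanged.

hsl(307, 42%, 61%)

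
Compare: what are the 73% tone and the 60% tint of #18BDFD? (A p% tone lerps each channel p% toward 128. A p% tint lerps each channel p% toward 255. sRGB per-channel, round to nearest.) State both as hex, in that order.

#18BDFD is rgb(24, 189, 253).
73% tone:
  R: 24 + 0.73×(128−24) = 24 + 75.92 = 99.92 → 100
  G: 189 − 44.53 = 144.47 → 144
  B: 253 − 91.25 = 161.75 → 162
  → #6490A2
60% tint:
  R: 24 + 0.6×(255−24) = 24 + 138.6 = 162.6 → 163
  G: 189 + 39.6 = 228.6 → 229
  B: 253 + 0.6×(255−253) = 253 + 1.2 = 254.2 → 254
  → #A3E5FE

#6490A2, #A3E5FE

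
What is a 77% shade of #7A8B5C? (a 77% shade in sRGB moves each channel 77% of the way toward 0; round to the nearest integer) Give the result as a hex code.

#1C2015

#7A8B5C is rgb(122, 139, 92).
Lerp each channel 77% toward 0:
  R: 122 − 93.94 = 28.06 → 28
  G: 139 + 0.77×(0−139) = 139 − 107.03 = 31.97 → 32
  B: 92 + 0.77×(0−92) = 92 − 70.84 = 21.16 → 21
rgb(28, 32, 21) = #1C2015.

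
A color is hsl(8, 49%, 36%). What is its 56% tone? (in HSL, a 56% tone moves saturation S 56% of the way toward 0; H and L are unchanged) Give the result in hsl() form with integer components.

hsl(8, 22%, 36%)

S moves 56% from 49 toward 0: 49 − 27.44 = 21.56 → 22.
H and L are unchanged.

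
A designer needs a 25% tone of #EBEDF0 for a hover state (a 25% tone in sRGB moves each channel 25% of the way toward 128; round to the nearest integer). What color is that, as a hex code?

#D0D2D4

#EBEDF0 is rgb(235, 237, 240).
A 25% tone moves each channel 25% toward 128:
  R: 235 + 0.25×(128−235) = 235 − 26.75 = 208.25 → 208
  G: 237 + 0.25×(128−237) = 237 − 27.25 = 209.75 → 210
  B: 240 + 0.25×(128−240) = 240 − 28 = 212 → 212
rgb(208, 210, 212) = #D0D2D4.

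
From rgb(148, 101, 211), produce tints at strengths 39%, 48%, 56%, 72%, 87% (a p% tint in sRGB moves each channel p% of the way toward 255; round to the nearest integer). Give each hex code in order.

39%: (148 + 41.73 = 189.73→190, 101 + 60.06 = 161.06→161, 211 + 17.16 = 228.16→228) → #bea1e4
48%: (148 + 51.36 = 199.36→199, 101 + 73.92 = 174.92→175, 211 + 21.12 = 232.12→232) → #c7afe8
56%: (148 + 59.92 = 207.92→208, 101 + 86.24 = 187.24→187, 211 + 24.64 = 235.64→236) → #d0bbec
72%: (148 + 77.04 = 225.04→225, 101 + 110.88 = 211.88→212, 211 + 31.68 = 242.68→243) → #e1d4f3
87%: (148 + 93.09 = 241.09→241, 101 + 133.98 = 234.98→235, 211 + 38.28 = 249.28→249) → #f1ebf9

#bea1e4, #c7afe8, #d0bbec, #e1d4f3, #f1ebf9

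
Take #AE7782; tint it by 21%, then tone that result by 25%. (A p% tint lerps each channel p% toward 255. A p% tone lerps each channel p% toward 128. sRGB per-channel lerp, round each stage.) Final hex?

#AF8F95

#AE7782 is rgb(174, 119, 130).
A 21% tint moves each channel 21% toward 255:
  R: 174 + 0.21×(255−174) = 174 + 17.01 = 191.01 → 191
  G: 119 + 28.56 = 147.56 → 148
  B: 130 + 26.25 = 156.25 → 156
After the tint: rgb(191, 148, 156) = #BF949C.
Lerp each channel 25% toward 128:
  R: 191 − 15.75 = 175.25 → 175
  G: 148 − 5 = 143 → 143
  B: 156 + 0.25×(128−156) = 156 − 7 = 149 → 149
rgb(175, 143, 149) = #AF8F95.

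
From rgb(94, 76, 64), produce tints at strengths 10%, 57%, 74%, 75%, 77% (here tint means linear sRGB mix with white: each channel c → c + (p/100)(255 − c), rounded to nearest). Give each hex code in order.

#6E5E53, #BAB2AD, #D5D0CD, #D7D2CF, #DAD6D3

10%: (94 + 16.1 = 110.1→110, 76 + 17.9 = 93.9→94, 64 + 19.1 = 83.1→83) → #6E5E53
57%: (94 + 91.77 = 185.77→186, 76 + 102.03 = 178.03→178, 64 + 108.87 = 172.87→173) → #BAB2AD
74%: (94 + 119.14 = 213.14→213, 76 + 132.46 = 208.46→208, 64 + 141.34 = 205.34→205) → #D5D0CD
75%: (94 + 120.75 = 214.75→215, 76 + 134.25 = 210.25→210, 64 + 143.25 = 207.25→207) → #D7D2CF
77%: (94 + 123.97 = 217.97→218, 76 + 137.83 = 213.83→214, 64 + 147.07 = 211.07→211) → #DAD6D3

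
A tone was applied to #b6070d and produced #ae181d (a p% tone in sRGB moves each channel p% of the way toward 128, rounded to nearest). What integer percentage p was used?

14%

#b6070d is rgb(182, 7, 13); #ae181d is rgb(174, 24, 29).
On the G channel (widest range): 24 ≈ 7 + (p/100)(128 − 7), so p ≈ 100×(24 − 7)/(128 − 7) = 1700/121 = 14.05.
p = 14 reproduces all three channels after rounding.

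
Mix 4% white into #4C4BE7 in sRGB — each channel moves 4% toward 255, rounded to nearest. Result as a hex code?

#4C4BE7 is rgb(76, 75, 231).
A 4% tint moves each channel 4% toward 255:
  R: 76 + 0.04×(255−76) = 76 + 7.16 = 83.16 → 83
  G: 75 + 0.04×(255−75) = 75 + 7.2 = 82.2 → 82
  B: 231 + 0.04×(255−231) = 231 + 0.96 = 231.96 → 232
rgb(83, 82, 232) = #5352E8.

#5352E8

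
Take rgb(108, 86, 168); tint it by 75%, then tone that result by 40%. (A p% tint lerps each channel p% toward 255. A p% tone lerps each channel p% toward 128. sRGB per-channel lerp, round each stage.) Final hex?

Lerp each channel 75% toward 255:
  R: 108 + 110.25 = 218.25 → 218
  G: 86 + 126.75 = 212.75 → 213
  B: 168 + 0.75×(255−168) = 168 + 65.25 = 233.25 → 233
After the tint: rgb(218, 213, 233) = #dad5e9.
Lerp each channel 40% toward 128:
  R: 218 − 36 = 182 → 182
  G: 213 + 0.4×(128−213) = 213 − 34 = 179 → 179
  B: 233 − 42 = 191 → 191
rgb(182, 179, 191) = #b6b3bf.

#b6b3bf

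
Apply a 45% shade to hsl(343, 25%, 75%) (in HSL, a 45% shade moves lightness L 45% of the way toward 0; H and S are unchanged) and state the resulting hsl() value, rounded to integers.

hsl(343, 25%, 41%)

L moves 45% from 75 toward 0: 75 − 33.75 = 41.25 → 41.
H and S are unchanged.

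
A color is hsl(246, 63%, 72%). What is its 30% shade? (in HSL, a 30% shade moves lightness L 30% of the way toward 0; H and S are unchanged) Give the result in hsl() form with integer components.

L moves 30% from 72 toward 0: 72 − 21.6 = 50.4 → 50.
H and S are unchanged.

hsl(246, 63%, 50%)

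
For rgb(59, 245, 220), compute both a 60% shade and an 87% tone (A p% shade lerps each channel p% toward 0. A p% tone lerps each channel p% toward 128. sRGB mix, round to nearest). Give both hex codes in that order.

#186258, #778F8C

60% shade:
  R: 59 − 35.4 = 23.6 → 24
  G: 245 − 147 = 98 → 98
  B: 220 − 132 = 88 → 88
  → #186258
87% tone:
  R: 59 + 0.87×(128−59) = 59 + 60.03 = 119.03 → 119
  G: 245 + 0.87×(128−245) = 245 − 101.79 = 143.21 → 143
  B: 220 − 80.04 = 139.96 → 140
  → #778F8C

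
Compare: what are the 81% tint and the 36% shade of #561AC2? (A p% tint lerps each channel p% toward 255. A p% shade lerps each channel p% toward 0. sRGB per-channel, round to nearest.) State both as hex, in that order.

#561AC2 is rgb(86, 26, 194).
81% tint:
  R: 86 + 136.89 = 222.89 → 223
  G: 26 + 0.81×(255−26) = 26 + 185.49 = 211.49 → 211
  B: 194 + 0.81×(255−194) = 194 + 49.41 = 243.41 → 243
  → #DFD3F3
36% shade:
  R: 86 − 30.96 = 55.04 → 55
  G: 26 + 0.36×(0−26) = 26 − 9.36 = 16.64 → 17
  B: 194 − 69.84 = 124.16 → 124
  → #37117C

#DFD3F3, #37117C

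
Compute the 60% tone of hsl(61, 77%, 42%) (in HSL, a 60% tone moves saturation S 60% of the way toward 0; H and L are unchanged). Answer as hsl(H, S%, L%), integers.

S moves 60% from 77 toward 0: 77 − 46.2 = 30.8 → 31.
H and L are unchanged.

hsl(61, 31%, 42%)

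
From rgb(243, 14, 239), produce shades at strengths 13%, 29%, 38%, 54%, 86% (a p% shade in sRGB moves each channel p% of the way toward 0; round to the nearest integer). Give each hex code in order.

#D30CD0, #AD0AAA, #970994, #70066E, #220221

13%: (243 − 31.59 = 211.41→211, 14 − 1.82 = 12.18→12, 239 − 31.07 = 207.93→208) → #D30CD0
29%: (243 − 70.47 = 172.53→173, 14 − 4.06 = 9.94→10, 239 − 69.31 = 169.69→170) → #AD0AAA
38%: (243 − 92.34 = 150.66→151, 14 − 5.32 = 8.68→9, 239 − 90.82 = 148.18→148) → #970994
54%: (243 − 131.22 = 111.78→112, 14 − 7.56 = 6.44→6, 239 − 129.06 = 109.94→110) → #70066E
86%: (243 − 208.98 = 34.02→34, 14 − 12.04 = 1.96→2, 239 − 205.54 = 33.46→33) → #220221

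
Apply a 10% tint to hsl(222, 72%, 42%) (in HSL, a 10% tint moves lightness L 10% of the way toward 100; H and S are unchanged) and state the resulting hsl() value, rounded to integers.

L moves 10% from 42 toward 100: 42 + 5.8 = 47.8 → 48.
H and S are unchanged.

hsl(222, 72%, 48%)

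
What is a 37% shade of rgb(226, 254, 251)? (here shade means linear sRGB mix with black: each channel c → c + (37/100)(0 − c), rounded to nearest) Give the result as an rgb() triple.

Per channel, c → c + 0.37(0 − c):
  R: 226 + 0.37×(0−226) = 226 − 83.62 = 142.38 → 142
  G: 254 + 0.37×(0−254) = 254 − 93.98 = 160.02 → 160
  B: 251 + 0.37×(0−251) = 251 − 92.87 = 158.13 → 158

rgb(142, 160, 158)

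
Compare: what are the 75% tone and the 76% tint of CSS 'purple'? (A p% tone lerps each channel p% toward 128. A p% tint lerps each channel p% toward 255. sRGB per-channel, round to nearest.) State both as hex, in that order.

#806080, #E1C2E1

CSS purple is rgb(128, 0, 128).
75% tone:
  R: 128 + 0 = 128 → 128
  G: 0 + 0.75×(128−0) = 0 + 96 = 96 → 96
  B: 128 + 0 = 128 → 128
  → #806080
76% tint:
  R: 128 + 0.76×(255−128) = 128 + 96.52 = 224.52 → 225
  G: 0 + 0.76×(255−0) = 0 + 193.8 = 193.8 → 194
  B: 128 + 96.52 = 224.52 → 225
  → #E1C2E1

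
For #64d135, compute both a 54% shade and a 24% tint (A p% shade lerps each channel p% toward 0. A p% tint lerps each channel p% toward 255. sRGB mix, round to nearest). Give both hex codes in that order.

#2e6018, #89dc65

#64d135 is rgb(100, 209, 53).
54% shade:
  R: 100 + 0.54×(0−100) = 100 − 54 = 46 → 46
  G: 209 + 0.54×(0−209) = 209 − 112.86 = 96.14 → 96
  B: 53 + 0.54×(0−53) = 53 − 28.62 = 24.38 → 24
  → #2e6018
24% tint:
  R: 100 + 0.24×(255−100) = 100 + 37.2 = 137.2 → 137
  G: 209 + 0.24×(255−209) = 209 + 11.04 = 220.04 → 220
  B: 53 + 0.24×(255−53) = 53 + 48.48 = 101.48 → 101
  → #89dc65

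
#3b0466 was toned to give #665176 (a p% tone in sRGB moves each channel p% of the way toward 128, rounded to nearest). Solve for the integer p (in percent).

#3b0466 is rgb(59, 4, 102); #665176 is rgb(102, 81, 118).
On the G channel (widest range): 81 ≈ 4 + (p/100)(128 − 4), so p ≈ 100×(81 − 4)/(128 − 4) = 7700/124 = 62.10.
p = 62 reproduces all three channels after rounding.

62%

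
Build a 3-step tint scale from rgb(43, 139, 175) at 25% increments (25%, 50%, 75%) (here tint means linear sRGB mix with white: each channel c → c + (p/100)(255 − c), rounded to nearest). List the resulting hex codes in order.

25%: (43 + 53 = 96→96, 139 + 29 = 168→168, 175 + 20 = 195→195) → #60A8C3
50%: (43 + 106 = 149→149, 139 + 58 = 197→197, 175 + 40 = 215→215) → #95C5D7
75%: (43 + 159 = 202→202, 139 + 87 = 226→226, 175 + 60 = 235→235) → #CAE2EB

#60A8C3, #95C5D7, #CAE2EB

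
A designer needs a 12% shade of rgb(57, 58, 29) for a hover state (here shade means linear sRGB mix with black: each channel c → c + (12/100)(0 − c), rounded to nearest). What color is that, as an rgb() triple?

rgb(50, 51, 26)

A 12% shade moves each channel 12% toward 0:
  R: 57 − 6.84 = 50.16 → 50
  G: 58 − 6.96 = 51.04 → 51
  B: 29 + 0.12×(0−29) = 29 − 3.48 = 25.52 → 26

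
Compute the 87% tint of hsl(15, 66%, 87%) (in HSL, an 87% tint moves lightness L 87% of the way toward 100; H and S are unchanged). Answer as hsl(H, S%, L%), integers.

L moves 87% from 87 toward 100: 87 + 11.31 = 98.31 → 98.
H and S are unchanged.

hsl(15, 66%, 98%)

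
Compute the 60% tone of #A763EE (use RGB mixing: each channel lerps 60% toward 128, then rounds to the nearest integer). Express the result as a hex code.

#9074AC

#A763EE is rgb(167, 99, 238).
Lerp each channel 60% toward 128:
  R: 167 + 0.6×(128−167) = 167 − 23.4 = 143.6 → 144
  G: 99 + 0.6×(128−99) = 99 + 17.4 = 116.4 → 116
  B: 238 + 0.6×(128−238) = 238 − 66 = 172 → 172
rgb(144, 116, 172) = #9074AC.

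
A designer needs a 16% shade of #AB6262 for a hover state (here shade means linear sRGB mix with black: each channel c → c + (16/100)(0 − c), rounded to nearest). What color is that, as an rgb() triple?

rgb(144, 82, 82)

#AB6262 is rgb(171, 98, 98).
A 16% shade moves each channel 16% toward 0:
  R: 171 + 0.16×(0−171) = 171 − 27.36 = 143.64 → 144
  G: 98 + 0.16×(0−98) = 98 − 15.68 = 82.32 → 82
  B: 98 − 15.68 = 82.32 → 82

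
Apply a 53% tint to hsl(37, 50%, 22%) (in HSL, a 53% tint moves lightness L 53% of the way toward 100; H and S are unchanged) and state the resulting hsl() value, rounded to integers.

hsl(37, 50%, 63%)

L moves 53% from 22 toward 100: 22 + 41.34 = 63.34 → 63.
H and S are unchanged.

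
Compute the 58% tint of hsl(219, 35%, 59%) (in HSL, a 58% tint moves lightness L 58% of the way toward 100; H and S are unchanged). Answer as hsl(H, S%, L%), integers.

L moves 58% from 59 toward 100: 59 + 23.78 = 82.78 → 83.
H and S are unchanged.

hsl(219, 35%, 83%)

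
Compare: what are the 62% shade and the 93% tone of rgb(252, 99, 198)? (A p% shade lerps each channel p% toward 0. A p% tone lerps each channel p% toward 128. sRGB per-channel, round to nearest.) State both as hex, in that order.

#60264b, #897e85

62% shade:
  R: 252 + 0.62×(0−252) = 252 − 156.24 = 95.76 → 96
  G: 99 + 0.62×(0−99) = 99 − 61.38 = 37.62 → 38
  B: 198 − 122.76 = 75.24 → 75
  → #60264b
93% tone:
  R: 252 − 115.32 = 136.68 → 137
  G: 99 + 26.97 = 125.97 → 126
  B: 198 − 65.1 = 132.9 → 133
  → #897e85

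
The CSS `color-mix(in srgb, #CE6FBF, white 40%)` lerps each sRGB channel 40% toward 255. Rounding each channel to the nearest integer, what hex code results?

#E2A9D9

#CE6FBF is rgb(206, 111, 191).
A 40% tint moves each channel 40% toward 255:
  R: 206 + 0.4×(255−206) = 206 + 19.6 = 225.6 → 226
  G: 111 + 0.4×(255−111) = 111 + 57.6 = 168.6 → 169
  B: 191 + 0.4×(255−191) = 191 + 25.6 = 216.6 → 217
rgb(226, 169, 217) = #E2A9D9.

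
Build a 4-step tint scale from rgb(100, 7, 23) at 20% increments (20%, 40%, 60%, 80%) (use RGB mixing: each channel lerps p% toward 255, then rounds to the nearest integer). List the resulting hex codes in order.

#833945, #a26a74, #c19ca2, #e0cdd1

20%: (100 + 31 = 131→131, 7 + 49.6 = 56.6→57, 23 + 46.4 = 69.4→69) → #833945
40%: (100 + 62 = 162→162, 7 + 99.2 = 106.2→106, 23 + 92.8 = 115.8→116) → #a26a74
60%: (100 + 93 = 193→193, 7 + 148.8 = 155.8→156, 23 + 139.2 = 162.2→162) → #c19ca2
80%: (100 + 124 = 224→224, 7 + 198.4 = 205.4→205, 23 + 185.6 = 208.6→209) → #e0cdd1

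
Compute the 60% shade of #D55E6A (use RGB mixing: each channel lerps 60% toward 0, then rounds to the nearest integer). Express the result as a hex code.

#D55E6A is rgb(213, 94, 106).
Lerp each channel 60% toward 0:
  R: 213 + 0.6×(0−213) = 213 − 127.8 = 85.2 → 85
  G: 94 − 56.4 = 37.6 → 38
  B: 106 − 63.6 = 42.4 → 42
rgb(85, 38, 42) = #55262A.

#55262A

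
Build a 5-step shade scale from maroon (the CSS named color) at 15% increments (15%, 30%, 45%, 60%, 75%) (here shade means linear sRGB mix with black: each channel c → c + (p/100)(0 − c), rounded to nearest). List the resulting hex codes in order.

CSS maroon is rgb(128, 0, 0).
15%: (128 − 19.2 = 108.8→109, 0→0, 0→0) → #6D0000
30%: (128 − 38.4 = 89.6→90, 0→0, 0→0) → #5A0000
45%: (128 − 57.6 = 70.4→70, 0→0, 0→0) → #460000
60%: (128 − 76.8 = 51.2→51, 0→0, 0→0) → #330000
75%: (128 − 96 = 32→32, 0→0, 0→0) → #200000

#6D0000, #5A0000, #460000, #330000, #200000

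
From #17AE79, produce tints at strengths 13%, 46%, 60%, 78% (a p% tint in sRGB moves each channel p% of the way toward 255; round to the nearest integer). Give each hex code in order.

#35B98A, #82D3B7, #A2DFC9, #CCEDE2

#17AE79 is rgb(23, 174, 121).
13%: (23 + 30.16 = 53.16→53, 174 + 10.53 = 184.53→185, 121 + 17.42 = 138.42→138) → #35B98A
46%: (23 + 106.72 = 129.72→130, 174 + 37.26 = 211.26→211, 121 + 61.64 = 182.64→183) → #82D3B7
60%: (23 + 139.2 = 162.2→162, 174 + 48.6 = 222.6→223, 121 + 80.4 = 201.4→201) → #A2DFC9
78%: (23 + 180.96 = 203.96→204, 174 + 63.18 = 237.18→237, 121 + 104.52 = 225.52→226) → #CCEDE2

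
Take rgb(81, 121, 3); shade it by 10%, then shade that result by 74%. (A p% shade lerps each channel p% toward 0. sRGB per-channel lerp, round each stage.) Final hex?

Lerp each channel 10% toward 0:
  R: 81 + 0.1×(0−81) = 81 − 8.1 = 72.9 → 73
  G: 121 + 0.1×(0−121) = 121 − 12.1 = 108.9 → 109
  B: 3 + 0.1×(0−3) = 3 − 0.3 = 2.7 → 3
After the shade: rgb(73, 109, 3) = #496D03.
A 74% shade moves each channel 74% toward 0:
  R: 73 + 0.74×(0−73) = 73 − 54.02 = 18.98 → 19
  G: 109 − 80.66 = 28.34 → 28
  B: 3 − 2.22 = 0.78 → 1
rgb(19, 28, 1) = #131C01.

#131C01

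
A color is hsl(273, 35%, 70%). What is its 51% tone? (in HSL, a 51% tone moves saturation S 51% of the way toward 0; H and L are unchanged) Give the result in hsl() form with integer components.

S moves 51% from 35 toward 0: 35 − 17.85 = 17.15 → 17.
H and L are unchanged.

hsl(273, 17%, 70%)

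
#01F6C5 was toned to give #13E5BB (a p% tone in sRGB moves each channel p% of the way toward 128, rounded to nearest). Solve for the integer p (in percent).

14%

#01F6C5 is rgb(1, 246, 197); #13E5BB is rgb(19, 229, 187).
On the R channel (widest range): 19 ≈ 1 + (p/100)(128 − 1), so p ≈ 100×(19 − 1)/(128 − 1) = 1800/127 = 14.17.
p = 14 reproduces all three channels after rounding.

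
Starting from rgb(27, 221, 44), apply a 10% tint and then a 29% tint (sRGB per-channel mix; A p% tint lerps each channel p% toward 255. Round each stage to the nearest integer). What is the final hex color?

Lerp each channel 10% toward 255:
  R: 27 + 0.1×(255−27) = 27 + 22.8 = 49.8 → 50
  G: 221 + 3.4 = 224.4 → 224
  B: 44 + 21.1 = 65.1 → 65
After the tint: rgb(50, 224, 65) = #32E041.
A 29% tint moves each channel 29% toward 255:
  R: 50 + 0.29×(255−50) = 50 + 59.45 = 109.45 → 109
  G: 224 + 0.29×(255−224) = 224 + 8.99 = 232.99 → 233
  B: 65 + 55.1 = 120.1 → 120
rgb(109, 233, 120) = #6DE978.

#6DE978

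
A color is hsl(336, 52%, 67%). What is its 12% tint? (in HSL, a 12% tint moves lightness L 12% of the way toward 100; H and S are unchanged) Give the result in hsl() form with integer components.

L moves 12% from 67 toward 100: 67 + 3.96 = 70.96 → 71.
H and S are unchanged.

hsl(336, 52%, 71%)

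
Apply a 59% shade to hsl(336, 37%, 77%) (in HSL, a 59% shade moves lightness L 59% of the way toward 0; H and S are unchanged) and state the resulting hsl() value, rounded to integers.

L moves 59% from 77 toward 0: 77 − 45.43 = 31.57 → 32.
H and S are unchanged.

hsl(336, 37%, 32%)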